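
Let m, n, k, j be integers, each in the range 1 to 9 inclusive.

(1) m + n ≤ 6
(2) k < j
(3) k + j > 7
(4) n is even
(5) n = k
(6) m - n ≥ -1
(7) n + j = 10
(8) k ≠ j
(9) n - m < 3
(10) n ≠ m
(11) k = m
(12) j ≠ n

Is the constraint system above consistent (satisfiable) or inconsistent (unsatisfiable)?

From constraints 5 and 11, n = k = m, so n = m. But constraint 10 says n ≠ m. Contradiction.

Unsatisfiable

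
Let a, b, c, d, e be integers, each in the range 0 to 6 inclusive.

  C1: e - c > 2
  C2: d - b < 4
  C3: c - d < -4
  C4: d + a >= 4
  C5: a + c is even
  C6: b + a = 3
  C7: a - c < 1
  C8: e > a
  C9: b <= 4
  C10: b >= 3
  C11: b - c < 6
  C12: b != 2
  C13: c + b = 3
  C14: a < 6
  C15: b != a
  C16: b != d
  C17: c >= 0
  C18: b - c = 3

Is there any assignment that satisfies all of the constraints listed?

Satisfiable

Take a = 0, b = 3, c = 0, d = 5, e = 3. Then constraint 1: e - c = 3; constraint 2: d - b = 2, and every other listed constraint is also met.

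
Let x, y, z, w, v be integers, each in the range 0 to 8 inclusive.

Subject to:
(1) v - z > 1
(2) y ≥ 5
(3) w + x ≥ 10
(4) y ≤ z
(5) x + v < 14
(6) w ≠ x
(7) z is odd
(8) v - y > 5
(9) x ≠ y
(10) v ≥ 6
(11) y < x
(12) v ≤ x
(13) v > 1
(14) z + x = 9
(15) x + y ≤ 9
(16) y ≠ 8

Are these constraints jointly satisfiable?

From constraints 2 and 4: z ≥ y ≥ 5. From constraints 10 and 12: x ≥ v ≥ 6. Hence z + x ≥ 11. But constraint 14 requires z + x = 9, and 9 < 11. Contradiction.

Unsatisfiable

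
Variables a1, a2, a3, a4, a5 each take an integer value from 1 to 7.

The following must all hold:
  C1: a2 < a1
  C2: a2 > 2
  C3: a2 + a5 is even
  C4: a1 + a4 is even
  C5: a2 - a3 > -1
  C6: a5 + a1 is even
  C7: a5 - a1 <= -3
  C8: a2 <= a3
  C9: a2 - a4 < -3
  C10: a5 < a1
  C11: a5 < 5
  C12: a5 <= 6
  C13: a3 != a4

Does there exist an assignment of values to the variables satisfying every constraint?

Try a1 = 7, a2 = 3, a3 = 3, a4 = 7, a5 = 3.
Check constraint 5: a2 - a3 = 0; constraint 7: a5 - a1 = -4; constraint 9: a2 - a4 = -4. The remaining constraints are straightforward to verify.

Satisfiable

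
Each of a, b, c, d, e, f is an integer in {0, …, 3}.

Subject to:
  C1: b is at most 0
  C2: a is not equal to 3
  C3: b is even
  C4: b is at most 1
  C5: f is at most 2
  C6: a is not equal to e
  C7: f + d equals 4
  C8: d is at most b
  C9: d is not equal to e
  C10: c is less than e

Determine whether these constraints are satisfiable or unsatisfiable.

From constraint 5: f ≤ 2. From constraints 1 and 8: d ≤ b ≤ 0. Hence f + d ≤ 2. But constraint 7 requires f + d = 4, and 4 > 2. Contradiction.

Unsatisfiable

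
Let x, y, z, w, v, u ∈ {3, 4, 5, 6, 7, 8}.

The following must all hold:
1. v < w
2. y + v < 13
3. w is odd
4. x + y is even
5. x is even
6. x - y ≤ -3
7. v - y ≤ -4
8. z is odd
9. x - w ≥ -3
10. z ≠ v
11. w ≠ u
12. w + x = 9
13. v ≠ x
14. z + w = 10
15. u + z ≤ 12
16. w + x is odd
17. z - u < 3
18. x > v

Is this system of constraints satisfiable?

Setting (x, y, z, w, v, u) = (4, 8, 5, 5, 3, 4) satisfies everything: constraint 2: y + v = 11; constraint 6: x - y = -4; constraint 7: v - y = -5, and the others follow.

Satisfiable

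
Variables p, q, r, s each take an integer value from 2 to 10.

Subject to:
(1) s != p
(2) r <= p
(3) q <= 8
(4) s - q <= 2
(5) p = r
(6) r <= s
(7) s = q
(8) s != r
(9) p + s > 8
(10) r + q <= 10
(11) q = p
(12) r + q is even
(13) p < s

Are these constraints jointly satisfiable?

Unsatisfiable

From constraints 5, 7, and 11, s = q = p = r, so s = r. But constraint 8 says s ≠ r. Contradiction.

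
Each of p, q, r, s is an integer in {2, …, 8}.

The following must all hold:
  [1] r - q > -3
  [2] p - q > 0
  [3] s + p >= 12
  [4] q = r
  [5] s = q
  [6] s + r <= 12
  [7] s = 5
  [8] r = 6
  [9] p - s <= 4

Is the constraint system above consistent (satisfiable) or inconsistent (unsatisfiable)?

Unsatisfiable

Constraint 7 fixes s = 5 and constraint 8 fixes r = 6. Constraints 4 and 5 give s = q = r, so s = r. But 5 ≠ 6 — contradiction.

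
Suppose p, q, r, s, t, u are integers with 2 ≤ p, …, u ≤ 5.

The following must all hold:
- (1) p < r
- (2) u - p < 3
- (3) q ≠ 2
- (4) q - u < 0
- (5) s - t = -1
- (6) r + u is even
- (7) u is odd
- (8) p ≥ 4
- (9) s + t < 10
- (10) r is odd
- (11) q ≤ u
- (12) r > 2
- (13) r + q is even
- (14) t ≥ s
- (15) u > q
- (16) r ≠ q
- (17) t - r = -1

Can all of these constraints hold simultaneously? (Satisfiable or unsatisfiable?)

Setting (p, q, r, s, t, u) = (4, 3, 5, 3, 4, 5) satisfies everything: constraint 2: u - p = 1; constraint 4: q - u = -2; constraint 5: s - t = -1, and the others follow.

Satisfiable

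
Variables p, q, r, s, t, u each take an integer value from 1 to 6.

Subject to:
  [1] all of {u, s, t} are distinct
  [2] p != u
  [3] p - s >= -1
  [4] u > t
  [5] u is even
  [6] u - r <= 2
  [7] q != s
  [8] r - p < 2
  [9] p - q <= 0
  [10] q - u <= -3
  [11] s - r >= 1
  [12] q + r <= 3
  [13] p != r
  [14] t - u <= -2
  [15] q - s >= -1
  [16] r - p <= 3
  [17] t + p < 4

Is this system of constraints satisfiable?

Constraints 3, 6, 9, 10, and 11 give u − q ≥ 3, q − p ≥ 0, p − s ≥ -1, s − r ≥ 1, r − u ≥ -2.
Adding all 5 inequalities: the left sides telescope to 0, and the right sides sum to 3 + 0 + (-1) + 1 + (-2) = 1. So 0 ≥ 1, which is false.

Unsatisfiable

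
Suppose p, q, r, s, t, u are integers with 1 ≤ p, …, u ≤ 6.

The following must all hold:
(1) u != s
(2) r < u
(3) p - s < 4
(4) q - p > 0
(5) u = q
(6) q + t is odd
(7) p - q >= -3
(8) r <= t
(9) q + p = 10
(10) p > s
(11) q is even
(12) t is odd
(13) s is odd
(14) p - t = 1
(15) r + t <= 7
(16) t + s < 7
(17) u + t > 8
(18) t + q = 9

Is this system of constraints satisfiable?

Satisfiable

Try p = 4, q = 6, r = 1, s = 3, t = 3, u = 6.
Check constraint 3: p - s = 1; constraint 4: q - p = 2; constraint 7: p - q = -2. The remaining constraints are straightforward to verify.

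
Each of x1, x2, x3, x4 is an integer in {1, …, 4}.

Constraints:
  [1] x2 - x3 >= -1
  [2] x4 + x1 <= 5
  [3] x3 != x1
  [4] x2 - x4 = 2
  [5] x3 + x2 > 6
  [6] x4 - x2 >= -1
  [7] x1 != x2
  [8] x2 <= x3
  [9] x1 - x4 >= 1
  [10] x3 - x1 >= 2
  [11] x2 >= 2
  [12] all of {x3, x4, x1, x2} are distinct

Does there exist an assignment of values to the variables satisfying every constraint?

Constraints 1, 6, 9, and 10 give x1 − x4 ≥ 1, x4 − x2 ≥ -1, x2 − x3 ≥ -1, x3 − x1 ≥ 2.
Adding all 4 inequalities: the left sides telescope to 0, and the right sides sum to 1 + (-1) + (-1) + 2 = 1. So 0 ≥ 1, which is false.

Unsatisfiable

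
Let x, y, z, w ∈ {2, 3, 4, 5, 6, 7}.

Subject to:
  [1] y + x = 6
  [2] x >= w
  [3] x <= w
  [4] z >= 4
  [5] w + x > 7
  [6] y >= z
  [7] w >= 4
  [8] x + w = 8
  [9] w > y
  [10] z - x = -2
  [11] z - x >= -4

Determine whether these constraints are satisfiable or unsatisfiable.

From constraints 4 and 6: y ≥ z ≥ 4. From constraints 2 and 7: x ≥ w ≥ 4. Hence y + x ≥ 8. But constraint 1 requires y + x = 6, and 6 < 8. Contradiction.

Unsatisfiable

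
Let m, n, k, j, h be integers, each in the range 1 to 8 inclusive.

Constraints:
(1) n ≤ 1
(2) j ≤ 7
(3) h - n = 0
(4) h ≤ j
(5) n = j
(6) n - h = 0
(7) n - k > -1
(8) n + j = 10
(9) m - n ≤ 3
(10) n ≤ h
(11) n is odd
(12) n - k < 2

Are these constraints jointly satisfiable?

Unsatisfiable

From constraint 1: n ≤ 1. From constraint 2: j ≤ 7. Hence n + j ≤ 8. But constraint 8 requires n + j = 10, and 10 > 8. Contradiction.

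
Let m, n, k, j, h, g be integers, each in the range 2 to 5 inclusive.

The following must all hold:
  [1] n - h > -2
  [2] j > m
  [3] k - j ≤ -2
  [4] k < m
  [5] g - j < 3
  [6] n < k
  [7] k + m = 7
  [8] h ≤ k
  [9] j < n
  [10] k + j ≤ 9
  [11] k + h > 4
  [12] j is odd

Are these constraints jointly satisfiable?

Unsatisfiable

Constraints 2, 4, 6, and 9 give m < j, j < n, n < k, k < m. Chaining: m < j < n < k < m, which forces m < m — impossible.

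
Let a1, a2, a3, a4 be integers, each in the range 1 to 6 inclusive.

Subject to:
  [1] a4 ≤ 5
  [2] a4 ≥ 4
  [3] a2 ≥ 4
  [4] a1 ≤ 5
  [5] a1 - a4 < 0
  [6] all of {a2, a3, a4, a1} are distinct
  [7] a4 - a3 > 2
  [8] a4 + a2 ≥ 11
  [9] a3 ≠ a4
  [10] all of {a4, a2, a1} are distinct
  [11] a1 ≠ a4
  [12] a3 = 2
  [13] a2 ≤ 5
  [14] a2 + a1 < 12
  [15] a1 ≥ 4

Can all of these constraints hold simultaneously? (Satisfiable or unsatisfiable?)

Unsatisfiable

Constraints 1, 2, 3, 4, 13, and 15 confine each of a4, a2, a1 to the 2 values {4, 5}.
Constraint 10 requires all 3 of them to be distinct, but only 2 values are available — impossible by the pigeonhole principle.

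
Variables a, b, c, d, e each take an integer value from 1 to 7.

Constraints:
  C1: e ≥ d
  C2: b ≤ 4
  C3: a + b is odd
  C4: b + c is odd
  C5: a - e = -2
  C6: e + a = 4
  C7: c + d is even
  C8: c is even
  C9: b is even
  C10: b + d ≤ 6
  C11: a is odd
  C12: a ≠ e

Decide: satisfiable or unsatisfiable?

Unsatisfiable

Constraint 9 makes b even and constraint 8 makes c even, so b + c must be even. Constraint 4 says b + c is odd — contradiction.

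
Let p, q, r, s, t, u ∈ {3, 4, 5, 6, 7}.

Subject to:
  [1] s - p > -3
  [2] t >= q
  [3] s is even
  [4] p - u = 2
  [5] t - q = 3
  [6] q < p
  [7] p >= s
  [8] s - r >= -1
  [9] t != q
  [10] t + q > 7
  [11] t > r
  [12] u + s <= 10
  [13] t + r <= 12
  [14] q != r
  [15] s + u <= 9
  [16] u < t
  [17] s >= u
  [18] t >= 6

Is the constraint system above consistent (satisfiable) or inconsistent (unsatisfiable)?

Satisfiable

Try p = 6, q = 3, r = 5, s = 4, t = 6, u = 4.
Check constraint 1: s - p = -2; constraint 4: p - u = 2; constraint 5: t - q = 3. The remaining constraints are straightforward to verify.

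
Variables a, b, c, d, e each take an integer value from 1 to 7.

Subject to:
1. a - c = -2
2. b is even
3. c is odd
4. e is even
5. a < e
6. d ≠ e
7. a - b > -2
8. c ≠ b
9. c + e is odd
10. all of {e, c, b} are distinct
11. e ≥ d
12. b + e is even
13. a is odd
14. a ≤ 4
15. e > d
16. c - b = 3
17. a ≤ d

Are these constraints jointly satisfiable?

Setting (a, b, c, d, e) = (3, 2, 5, 3, 4) satisfies everything: constraint 1: a - c = -2; constraint 7: a - b = 1, and the others follow.

Satisfiable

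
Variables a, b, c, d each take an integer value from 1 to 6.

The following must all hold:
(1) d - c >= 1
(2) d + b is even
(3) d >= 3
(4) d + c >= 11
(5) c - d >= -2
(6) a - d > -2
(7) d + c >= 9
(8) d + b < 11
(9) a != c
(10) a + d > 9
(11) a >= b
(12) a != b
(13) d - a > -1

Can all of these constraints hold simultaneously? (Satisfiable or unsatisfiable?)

Setting (a, b, c, d) = (6, 2, 5, 6) satisfies everything: constraint 1: d - c = 1; constraint 4: d + c = 11, and the others follow.

Satisfiable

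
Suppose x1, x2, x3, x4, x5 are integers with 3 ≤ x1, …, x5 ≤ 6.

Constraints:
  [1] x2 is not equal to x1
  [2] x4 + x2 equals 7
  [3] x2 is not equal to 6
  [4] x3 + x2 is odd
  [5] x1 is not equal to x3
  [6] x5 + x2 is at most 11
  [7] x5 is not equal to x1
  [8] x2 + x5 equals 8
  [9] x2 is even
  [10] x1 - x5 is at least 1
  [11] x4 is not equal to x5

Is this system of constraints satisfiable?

Satisfiable

Try x1 = 6, x2 = 4, x3 = 5, x4 = 3, x5 = 4.
Check constraint 2: x4 + x2 = 7; constraint 6: x5 + x2 = 8; constraint 8: x2 + x5 = 8. The remaining constraints are straightforward to verify.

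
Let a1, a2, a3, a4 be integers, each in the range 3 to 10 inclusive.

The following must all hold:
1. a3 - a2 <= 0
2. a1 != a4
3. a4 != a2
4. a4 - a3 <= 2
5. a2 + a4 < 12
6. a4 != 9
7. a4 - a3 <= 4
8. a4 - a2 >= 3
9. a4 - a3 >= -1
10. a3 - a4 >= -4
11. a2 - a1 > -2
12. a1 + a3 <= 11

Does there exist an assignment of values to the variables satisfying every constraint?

Unsatisfiable

Constraints 1, 4, and 8 give a2 − a3 ≥ 0, a3 − a4 ≥ -2, a4 − a2 ≥ 3.
Adding all 3 inequalities: the left sides telescope to 0, and the right sides sum to 0 + (-2) + 3 = 1. So 0 ≥ 1, which is false.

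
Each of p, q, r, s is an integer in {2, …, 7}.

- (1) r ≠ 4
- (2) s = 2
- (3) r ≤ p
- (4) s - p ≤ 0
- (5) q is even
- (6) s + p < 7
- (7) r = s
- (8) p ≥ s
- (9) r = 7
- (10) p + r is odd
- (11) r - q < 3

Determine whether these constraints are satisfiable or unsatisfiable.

Constraint 9 fixes r = 7 and constraint 2 fixes s = 2, but constraint 7 requires r = s. Since 7 ≠ 2, contradiction.

Unsatisfiable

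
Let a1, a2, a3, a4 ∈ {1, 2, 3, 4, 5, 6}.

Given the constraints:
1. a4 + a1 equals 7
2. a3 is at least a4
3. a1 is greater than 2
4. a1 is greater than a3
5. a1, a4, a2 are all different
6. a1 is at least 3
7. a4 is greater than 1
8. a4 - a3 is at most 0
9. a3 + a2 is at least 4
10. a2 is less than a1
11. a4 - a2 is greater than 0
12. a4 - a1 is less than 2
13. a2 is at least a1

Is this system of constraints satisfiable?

Constraints 2, 4, 11, and 13 give a2 < a4, a4 ≤ a3, a3 < a1, a1 ≤ a2. Chaining: a2 < a4 ≤ a3 < a1 ≤ a2, which forces a2 < a2 — impossible.

Unsatisfiable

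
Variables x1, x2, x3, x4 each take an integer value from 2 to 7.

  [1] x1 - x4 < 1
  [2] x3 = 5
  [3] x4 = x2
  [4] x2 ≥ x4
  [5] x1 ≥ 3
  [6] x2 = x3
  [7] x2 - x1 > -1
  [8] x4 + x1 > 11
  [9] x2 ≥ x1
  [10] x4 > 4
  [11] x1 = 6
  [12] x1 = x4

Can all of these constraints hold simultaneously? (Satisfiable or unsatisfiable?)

Unsatisfiable

Constraint 11 fixes x1 = 6 and constraint 2 fixes x3 = 5. Constraints 3, 6, and 12 give x1 = x4 = x2 = x3, so x1 = x3. But 6 ≠ 5 — contradiction.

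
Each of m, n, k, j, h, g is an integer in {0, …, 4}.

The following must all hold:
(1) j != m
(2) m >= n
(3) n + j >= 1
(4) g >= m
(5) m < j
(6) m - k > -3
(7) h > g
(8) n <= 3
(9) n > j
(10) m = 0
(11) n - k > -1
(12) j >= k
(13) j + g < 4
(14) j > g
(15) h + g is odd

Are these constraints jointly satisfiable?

Constraints 2, 4, 9, and 14 give m ≤ g, g < j, j < n, n ≤ m. Chaining: m ≤ g < j < n ≤ m, which forces m < m — impossible.

Unsatisfiable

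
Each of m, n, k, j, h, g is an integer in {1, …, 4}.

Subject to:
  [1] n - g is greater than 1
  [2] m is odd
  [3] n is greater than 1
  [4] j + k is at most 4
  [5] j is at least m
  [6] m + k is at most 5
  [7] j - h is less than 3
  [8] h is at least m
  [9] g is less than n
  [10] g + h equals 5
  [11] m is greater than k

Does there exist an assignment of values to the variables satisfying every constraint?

The assignment m = 3, n = 4, k = 1, j = 3, h = 3, g = 2 works:
  constraint 1 holds since n - g = 2.
  constraint 4 holds since j + k = 4.
The rest check out directly.

Satisfiable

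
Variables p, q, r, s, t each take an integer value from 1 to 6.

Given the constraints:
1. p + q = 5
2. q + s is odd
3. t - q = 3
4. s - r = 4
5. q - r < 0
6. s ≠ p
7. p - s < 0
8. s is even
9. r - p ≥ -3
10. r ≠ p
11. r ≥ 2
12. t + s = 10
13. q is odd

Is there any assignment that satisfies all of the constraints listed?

Satisfiable

Setting (p, q, r, s, t) = (4, 1, 2, 6, 4) satisfies everything: constraint 1: p + q = 5; constraint 3: t - q = 3, and the others follow.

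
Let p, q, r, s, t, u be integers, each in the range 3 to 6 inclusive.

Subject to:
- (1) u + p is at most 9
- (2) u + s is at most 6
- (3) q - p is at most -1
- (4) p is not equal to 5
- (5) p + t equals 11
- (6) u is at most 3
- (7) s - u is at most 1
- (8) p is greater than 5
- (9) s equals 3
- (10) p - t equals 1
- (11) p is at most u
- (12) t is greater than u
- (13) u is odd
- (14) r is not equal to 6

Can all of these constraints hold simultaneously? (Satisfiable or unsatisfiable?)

From constraint 8: p ≥ 6. From constraints 6 and 11: p ≤ u and u ≤ 3, so p ≤ 3. But 3 < 6, so no value of p works.

Unsatisfiable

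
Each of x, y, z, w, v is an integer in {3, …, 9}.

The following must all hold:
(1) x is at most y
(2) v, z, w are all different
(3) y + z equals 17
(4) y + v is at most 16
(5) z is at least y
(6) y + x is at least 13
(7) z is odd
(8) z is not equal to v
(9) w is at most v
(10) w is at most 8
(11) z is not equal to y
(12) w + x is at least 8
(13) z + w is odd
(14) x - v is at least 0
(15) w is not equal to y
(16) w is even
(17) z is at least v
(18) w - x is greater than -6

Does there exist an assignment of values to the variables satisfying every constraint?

Satisfiable

Take x = 7, y = 8, z = 9, w = 4, v = 7. Then constraint 3: y + z = 17; constraint 4: y + v = 15, and every other listed constraint is also met.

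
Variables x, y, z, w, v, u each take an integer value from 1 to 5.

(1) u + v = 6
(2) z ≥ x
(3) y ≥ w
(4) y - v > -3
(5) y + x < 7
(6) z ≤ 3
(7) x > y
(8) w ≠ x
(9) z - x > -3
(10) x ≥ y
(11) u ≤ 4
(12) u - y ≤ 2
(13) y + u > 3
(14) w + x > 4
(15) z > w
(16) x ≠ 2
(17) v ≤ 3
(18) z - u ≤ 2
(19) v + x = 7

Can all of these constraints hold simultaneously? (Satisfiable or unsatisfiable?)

Unsatisfiable

From constraint 17: v ≤ 3. From constraints 2 and 6: x ≤ z ≤ 3. Hence v + x ≤ 6. But constraint 19 requires v + x = 7, and 7 > 6. Contradiction.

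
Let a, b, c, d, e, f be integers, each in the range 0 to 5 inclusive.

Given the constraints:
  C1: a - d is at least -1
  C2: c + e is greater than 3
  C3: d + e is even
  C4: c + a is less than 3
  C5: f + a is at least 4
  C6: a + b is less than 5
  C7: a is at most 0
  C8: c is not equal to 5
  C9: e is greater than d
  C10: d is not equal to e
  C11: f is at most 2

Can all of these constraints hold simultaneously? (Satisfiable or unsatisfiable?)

From constraint 11: f ≤ 2. From constraint 7: a ≤ 0. Hence f + a ≤ 2. But constraint 5 requires f + a ≥ 4, and 4 > 2. Contradiction.

Unsatisfiable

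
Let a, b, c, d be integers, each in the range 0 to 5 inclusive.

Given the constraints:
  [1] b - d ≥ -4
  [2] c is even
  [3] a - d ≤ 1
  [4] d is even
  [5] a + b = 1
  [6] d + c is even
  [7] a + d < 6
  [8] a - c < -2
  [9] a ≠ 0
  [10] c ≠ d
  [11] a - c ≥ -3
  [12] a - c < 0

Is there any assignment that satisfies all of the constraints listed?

Setting (a, b, c, d) = (1, 0, 4, 2) satisfies everything: constraint 1: b - d = -2; constraint 3: a - d = -1, and the others follow.

Satisfiable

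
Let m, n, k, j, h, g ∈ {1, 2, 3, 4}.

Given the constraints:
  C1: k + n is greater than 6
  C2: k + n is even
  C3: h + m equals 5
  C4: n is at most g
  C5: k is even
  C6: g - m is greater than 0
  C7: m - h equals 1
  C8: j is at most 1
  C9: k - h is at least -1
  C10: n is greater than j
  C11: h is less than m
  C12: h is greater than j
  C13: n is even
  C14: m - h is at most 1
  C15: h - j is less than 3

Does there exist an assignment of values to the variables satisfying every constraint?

Take m = 3, n = 4, k = 4, j = 1, h = 2, g = 4. Then constraint 1: k + n = 8; constraint 3: h + m = 5; constraint 6: g - m = 1, and every other listed constraint is also met.

Satisfiable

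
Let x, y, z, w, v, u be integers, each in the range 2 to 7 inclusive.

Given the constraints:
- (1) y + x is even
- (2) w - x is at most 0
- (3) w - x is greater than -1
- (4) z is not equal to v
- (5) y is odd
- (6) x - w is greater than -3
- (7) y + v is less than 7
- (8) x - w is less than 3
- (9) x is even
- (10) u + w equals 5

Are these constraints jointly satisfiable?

Unsatisfiable

Constraint 5 makes y odd and constraint 9 makes x even, so y + x must be odd. Constraint 1 says y + x is even — contradiction.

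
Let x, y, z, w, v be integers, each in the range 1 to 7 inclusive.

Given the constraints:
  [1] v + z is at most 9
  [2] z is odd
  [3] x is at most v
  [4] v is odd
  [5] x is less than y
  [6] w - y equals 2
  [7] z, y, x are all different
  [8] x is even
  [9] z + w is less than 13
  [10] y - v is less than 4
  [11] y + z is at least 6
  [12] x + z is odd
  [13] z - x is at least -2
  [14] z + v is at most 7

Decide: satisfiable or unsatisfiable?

One satisfying assignment is x = 2, y = 5, z = 3, w = 7, v = 3.
For the less obvious constraints — constraint 1: v + z = 6; constraint 6: w - y = 2 — and the others hold by inspection.

Satisfiable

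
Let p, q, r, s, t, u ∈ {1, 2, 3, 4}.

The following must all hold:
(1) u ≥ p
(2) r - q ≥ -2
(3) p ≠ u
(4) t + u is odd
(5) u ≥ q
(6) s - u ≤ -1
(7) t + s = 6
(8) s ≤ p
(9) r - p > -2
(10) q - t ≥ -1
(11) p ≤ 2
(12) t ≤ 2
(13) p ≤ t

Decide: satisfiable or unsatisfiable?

From constraint 12: t ≤ 2. From constraints 8 and 11: s ≤ p ≤ 2. Hence t + s ≤ 4. But constraint 7 requires t + s = 6, and 6 > 4. Contradiction.

Unsatisfiable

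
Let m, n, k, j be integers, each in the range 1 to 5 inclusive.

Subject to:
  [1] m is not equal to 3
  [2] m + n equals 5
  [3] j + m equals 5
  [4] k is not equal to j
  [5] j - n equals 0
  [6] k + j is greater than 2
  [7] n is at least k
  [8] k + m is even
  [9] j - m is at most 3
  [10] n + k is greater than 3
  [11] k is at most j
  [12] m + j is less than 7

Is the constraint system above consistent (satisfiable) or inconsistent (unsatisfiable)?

Satisfiable

Setting (m, n, k, j) = (1, 4, 1, 4) satisfies everything: constraint 2: m + n = 5; constraint 3: j + m = 5; constraint 5: j - n = 0, and the others follow.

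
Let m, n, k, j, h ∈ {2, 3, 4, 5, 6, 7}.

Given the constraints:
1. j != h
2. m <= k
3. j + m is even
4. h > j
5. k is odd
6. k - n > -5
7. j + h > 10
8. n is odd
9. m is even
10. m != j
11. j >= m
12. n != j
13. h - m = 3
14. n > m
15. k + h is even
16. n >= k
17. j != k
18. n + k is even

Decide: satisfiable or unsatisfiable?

Satisfiable

One satisfying assignment is m = 4, n = 7, k = 5, j = 6, h = 7.
For the less obvious constraints — constraint 6: k - n = -2; constraint 7: j + h = 13; constraint 13: h - m = 3 — and the others hold by inspection.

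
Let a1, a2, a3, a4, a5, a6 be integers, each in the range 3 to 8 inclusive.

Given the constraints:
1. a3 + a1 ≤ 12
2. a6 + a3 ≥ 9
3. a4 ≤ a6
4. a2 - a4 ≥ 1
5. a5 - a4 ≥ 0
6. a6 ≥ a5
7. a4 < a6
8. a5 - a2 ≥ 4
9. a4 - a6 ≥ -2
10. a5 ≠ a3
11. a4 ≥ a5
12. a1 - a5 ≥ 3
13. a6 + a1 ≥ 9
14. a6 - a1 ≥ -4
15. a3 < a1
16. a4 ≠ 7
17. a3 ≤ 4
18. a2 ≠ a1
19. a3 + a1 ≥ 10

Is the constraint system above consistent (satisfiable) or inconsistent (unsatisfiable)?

Unsatisfiable

Constraints 4, 8, 9, 12, and 14 give a6 − a1 ≥ -4, a1 − a5 ≥ 3, a5 − a2 ≥ 4, a2 − a4 ≥ 1, a4 − a6 ≥ -2.
Adding all 5 inequalities: the left sides telescope to 0, and the right sides sum to (-4) + 3 + 4 + 1 + (-2) = 2. So 0 ≥ 2, which is false.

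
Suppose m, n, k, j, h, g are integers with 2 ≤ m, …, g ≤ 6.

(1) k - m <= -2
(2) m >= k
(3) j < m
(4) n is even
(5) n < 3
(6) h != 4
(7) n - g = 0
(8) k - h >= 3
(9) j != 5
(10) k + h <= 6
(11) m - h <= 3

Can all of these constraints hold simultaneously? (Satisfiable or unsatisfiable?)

Unsatisfiable

Constraints 1, 8, and 11 give h − m ≥ -3, m − k ≥ 2, k − h ≥ 3.
Adding all 3 inequalities: the left sides telescope to 0, and the right sides sum to (-3) + 2 + 3 = 2. So 0 ≥ 2, which is false.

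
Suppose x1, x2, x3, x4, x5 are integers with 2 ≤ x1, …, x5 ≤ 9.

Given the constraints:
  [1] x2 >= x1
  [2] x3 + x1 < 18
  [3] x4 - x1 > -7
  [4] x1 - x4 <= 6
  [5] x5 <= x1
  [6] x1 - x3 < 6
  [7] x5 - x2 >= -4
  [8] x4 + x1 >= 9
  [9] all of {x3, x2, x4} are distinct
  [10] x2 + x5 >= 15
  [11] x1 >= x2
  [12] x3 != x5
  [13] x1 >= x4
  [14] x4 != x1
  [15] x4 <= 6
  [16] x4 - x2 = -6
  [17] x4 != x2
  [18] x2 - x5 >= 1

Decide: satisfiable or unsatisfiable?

The assignment x1 = 9, x2 = 9, x3 = 6, x4 = 3, x5 = 7 works:
  constraint 2 holds since x3 + x1 = 15.
  constraint 3 holds since x4 - x1 = -6.
  constraint 4 holds since x1 - x4 = 6.
The rest check out directly.

Satisfiable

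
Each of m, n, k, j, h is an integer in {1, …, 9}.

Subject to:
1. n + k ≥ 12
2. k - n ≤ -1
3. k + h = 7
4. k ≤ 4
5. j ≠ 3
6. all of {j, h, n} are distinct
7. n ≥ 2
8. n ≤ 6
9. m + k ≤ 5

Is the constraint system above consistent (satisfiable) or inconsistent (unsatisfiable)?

From constraint 8: n ≤ 6. From constraint 4: k ≤ 4. Hence n + k ≤ 10. But constraint 1 requires n + k ≥ 12, and 12 > 10. Contradiction.

Unsatisfiable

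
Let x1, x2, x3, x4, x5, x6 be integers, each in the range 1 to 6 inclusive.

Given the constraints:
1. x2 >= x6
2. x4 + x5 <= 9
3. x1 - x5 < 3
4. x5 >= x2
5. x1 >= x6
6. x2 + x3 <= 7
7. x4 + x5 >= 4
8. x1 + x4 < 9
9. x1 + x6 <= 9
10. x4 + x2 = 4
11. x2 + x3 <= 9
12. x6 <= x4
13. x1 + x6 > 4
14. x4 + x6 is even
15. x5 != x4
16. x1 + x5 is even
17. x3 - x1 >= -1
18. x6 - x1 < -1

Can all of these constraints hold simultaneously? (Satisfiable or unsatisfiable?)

The assignment x1 = 4, x2 = 2, x3 = 4, x4 = 2, x5 = 4, x6 = 2 works:
  constraint 2 holds since x4 + x5 = 6.
  constraint 3 holds since x1 - x5 = 0.
  constraint 6 holds since x2 + x3 = 6.
The rest check out directly.

Satisfiable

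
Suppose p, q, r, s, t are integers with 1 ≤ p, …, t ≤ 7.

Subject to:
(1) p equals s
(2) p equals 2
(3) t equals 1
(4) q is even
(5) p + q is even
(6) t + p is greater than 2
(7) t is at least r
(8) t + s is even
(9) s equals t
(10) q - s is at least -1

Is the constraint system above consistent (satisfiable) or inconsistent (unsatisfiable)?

Constraint 2 fixes p = 2 and constraint 3 fixes t = 1. Constraints 1 and 9 give p = s = t, so p = t. But 2 ≠ 1 — contradiction.

Unsatisfiable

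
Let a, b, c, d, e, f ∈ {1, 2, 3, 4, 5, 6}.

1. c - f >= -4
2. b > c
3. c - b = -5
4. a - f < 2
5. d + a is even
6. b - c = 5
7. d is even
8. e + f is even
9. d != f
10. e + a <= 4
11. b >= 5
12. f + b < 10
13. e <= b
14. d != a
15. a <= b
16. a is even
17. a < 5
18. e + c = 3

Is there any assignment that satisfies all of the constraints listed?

One satisfying assignment is a = 2, b = 6, c = 1, d = 6, e = 2, f = 2.
For the less obvious constraints — constraint 1: c - f = -1; constraint 3: c - b = -5 — and the others hold by inspection.

Satisfiable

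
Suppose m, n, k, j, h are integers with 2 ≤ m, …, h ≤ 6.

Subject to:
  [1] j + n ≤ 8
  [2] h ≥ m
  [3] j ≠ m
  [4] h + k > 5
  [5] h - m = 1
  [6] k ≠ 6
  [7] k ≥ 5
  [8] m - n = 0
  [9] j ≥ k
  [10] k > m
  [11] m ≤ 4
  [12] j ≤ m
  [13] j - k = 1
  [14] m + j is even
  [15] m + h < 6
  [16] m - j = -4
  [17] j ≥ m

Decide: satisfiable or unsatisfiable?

Unsatisfiable

From constraints 7 and 9: j ≥ k and k ≥ 5, so j ≥ 5. From constraints 11 and 12: j ≤ m and m ≤ 4, so j ≤ 4. But 4 < 5, so no value of j works.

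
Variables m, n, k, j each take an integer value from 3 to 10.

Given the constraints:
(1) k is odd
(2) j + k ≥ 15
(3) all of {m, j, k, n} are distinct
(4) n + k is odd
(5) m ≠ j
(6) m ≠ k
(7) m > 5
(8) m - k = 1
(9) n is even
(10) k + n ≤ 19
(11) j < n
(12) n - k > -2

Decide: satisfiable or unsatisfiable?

Satisfiable

Try m = 10, n = 8, k = 9, j = 6.
Check constraint 2: j + k = 15; constraint 8: m - k = 1. The remaining constraints are straightforward to verify.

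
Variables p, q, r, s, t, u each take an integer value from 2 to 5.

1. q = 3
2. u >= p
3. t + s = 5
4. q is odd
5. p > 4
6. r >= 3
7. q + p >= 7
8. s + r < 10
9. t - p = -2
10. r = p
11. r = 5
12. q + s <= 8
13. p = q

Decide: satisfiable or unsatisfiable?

Unsatisfiable

Constraint 11 fixes r = 5 and constraint 1 fixes q = 3. Constraints 10 and 13 give r = p = q, so r = q. But 5 ≠ 3 — contradiction.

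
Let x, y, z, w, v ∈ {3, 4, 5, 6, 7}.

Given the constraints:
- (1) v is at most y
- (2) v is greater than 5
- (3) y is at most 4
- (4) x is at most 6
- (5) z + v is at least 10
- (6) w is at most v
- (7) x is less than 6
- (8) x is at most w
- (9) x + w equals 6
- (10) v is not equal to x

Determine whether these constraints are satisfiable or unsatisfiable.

From constraint 2: v ≥ 6. From constraints 1 and 3: v ≤ y and y ≤ 4, so v ≤ 4. But 4 < 6, so no value of v works.

Unsatisfiable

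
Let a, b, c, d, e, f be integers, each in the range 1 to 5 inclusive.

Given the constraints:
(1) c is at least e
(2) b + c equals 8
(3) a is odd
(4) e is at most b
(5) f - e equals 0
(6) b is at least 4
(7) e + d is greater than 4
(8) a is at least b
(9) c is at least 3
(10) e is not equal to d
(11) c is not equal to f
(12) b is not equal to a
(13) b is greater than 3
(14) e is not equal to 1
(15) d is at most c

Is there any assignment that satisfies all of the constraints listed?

The assignment a = 5, b = 4, c = 4, d = 4, e = 3, f = 3 works:
  constraint 2 holds since b + c = 8.
  constraint 5 holds since f - e = 0.
The rest check out directly.

Satisfiable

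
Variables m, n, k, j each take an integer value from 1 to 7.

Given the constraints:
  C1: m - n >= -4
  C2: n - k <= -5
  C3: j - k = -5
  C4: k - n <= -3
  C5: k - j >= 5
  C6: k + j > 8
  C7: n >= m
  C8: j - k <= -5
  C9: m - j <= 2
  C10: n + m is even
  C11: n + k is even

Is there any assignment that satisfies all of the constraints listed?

Constraints 1, 4, 5, and 9 give k − j ≥ 5, j − m ≥ -2, m − n ≥ -4, n − k ≥ 3.
Adding all 4 inequalities: the left sides telescope to 0, and the right sides sum to 5 + (-2) + (-4) + 3 = 2. So 0 ≥ 2, which is false.

Unsatisfiable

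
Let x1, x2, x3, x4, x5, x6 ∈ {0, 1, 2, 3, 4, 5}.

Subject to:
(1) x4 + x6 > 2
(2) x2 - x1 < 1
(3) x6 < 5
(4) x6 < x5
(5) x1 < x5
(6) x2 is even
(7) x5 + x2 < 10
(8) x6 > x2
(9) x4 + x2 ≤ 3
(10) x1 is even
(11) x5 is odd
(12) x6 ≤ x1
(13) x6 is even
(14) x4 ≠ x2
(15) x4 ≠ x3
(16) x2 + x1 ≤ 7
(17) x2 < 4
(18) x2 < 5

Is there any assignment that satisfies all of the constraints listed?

Satisfiable

Try x1 = 4, x2 = 2, x3 = 0, x4 = 1, x5 = 5, x6 = 4.
Check constraint 1: x4 + x6 = 5; constraint 2: x2 - x1 = -2. The remaining constraints are straightforward to verify.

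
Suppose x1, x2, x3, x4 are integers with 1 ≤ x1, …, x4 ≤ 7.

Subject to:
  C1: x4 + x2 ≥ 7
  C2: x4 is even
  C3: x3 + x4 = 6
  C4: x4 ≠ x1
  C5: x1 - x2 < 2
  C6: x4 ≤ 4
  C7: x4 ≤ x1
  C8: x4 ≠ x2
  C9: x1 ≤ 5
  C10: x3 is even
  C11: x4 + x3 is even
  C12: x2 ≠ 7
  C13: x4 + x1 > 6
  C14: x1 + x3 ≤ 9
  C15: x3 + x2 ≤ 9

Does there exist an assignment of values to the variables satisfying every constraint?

One satisfying assignment is x1 = 5, x2 = 5, x3 = 4, x4 = 2.
For the less obvious constraints — constraint 1: x4 + x2 = 7; constraint 3: x3 + x4 = 6; constraint 5: x1 - x2 = 0 — and the others hold by inspection.

Satisfiable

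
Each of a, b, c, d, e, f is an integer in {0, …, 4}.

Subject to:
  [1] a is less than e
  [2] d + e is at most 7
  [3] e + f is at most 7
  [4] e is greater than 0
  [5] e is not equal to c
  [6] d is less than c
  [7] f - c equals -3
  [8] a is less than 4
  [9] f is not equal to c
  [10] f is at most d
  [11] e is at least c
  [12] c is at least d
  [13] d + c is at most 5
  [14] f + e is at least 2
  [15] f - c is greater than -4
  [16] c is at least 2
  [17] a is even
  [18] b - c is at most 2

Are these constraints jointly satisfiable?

Take a = 2, b = 2, c = 3, d = 0, e = 4, f = 0. Then constraint 2: d + e = 4; constraint 3: e + f = 4; constraint 7: f - c = -3, and every other listed constraint is also met.

Satisfiable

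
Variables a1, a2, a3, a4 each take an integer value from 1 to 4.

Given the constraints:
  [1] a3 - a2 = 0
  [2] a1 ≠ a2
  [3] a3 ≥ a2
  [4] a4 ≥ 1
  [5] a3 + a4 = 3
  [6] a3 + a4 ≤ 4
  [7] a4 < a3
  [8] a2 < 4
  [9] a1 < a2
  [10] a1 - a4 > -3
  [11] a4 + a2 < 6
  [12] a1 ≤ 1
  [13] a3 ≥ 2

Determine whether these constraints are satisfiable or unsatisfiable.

Satisfiable

One satisfying assignment is a1 = 1, a2 = 2, a3 = 2, a4 = 1.
For the less obvious constraints — constraint 1: a3 - a2 = 0; constraint 5: a3 + a4 = 3; constraint 6: a3 + a4 = 3 — and the others hold by inspection.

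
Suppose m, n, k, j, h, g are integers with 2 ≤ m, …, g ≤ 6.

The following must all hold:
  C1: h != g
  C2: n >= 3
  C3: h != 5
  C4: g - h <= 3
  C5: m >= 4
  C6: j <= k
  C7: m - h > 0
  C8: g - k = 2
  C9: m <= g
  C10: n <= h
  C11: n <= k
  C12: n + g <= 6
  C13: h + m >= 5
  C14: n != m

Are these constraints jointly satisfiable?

Unsatisfiable

From constraint 2: n ≥ 3. From constraints 5 and 9: g ≥ m ≥ 4. Hence n + g ≥ 7. But constraint 12 requires n + g ≤ 6, and 6 < 7. Contradiction.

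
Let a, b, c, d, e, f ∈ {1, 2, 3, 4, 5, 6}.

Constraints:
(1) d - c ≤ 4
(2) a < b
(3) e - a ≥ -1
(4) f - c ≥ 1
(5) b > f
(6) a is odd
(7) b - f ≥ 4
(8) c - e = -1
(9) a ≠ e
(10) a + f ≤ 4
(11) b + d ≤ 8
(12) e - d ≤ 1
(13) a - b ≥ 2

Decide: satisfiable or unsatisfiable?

Unsatisfiable

Constraints 1, 3, 4, 7, 12, and 13 give b − f ≥ 4, f − c ≥ 1, c − d ≥ -4, d − e ≥ -1, e − a ≥ -1, a − b ≥ 2.
Adding all 6 inequalities: the left sides telescope to 0, and the right sides sum to 4 + 1 + (-4) + (-1) + (-1) + 2 = 1. So 0 ≥ 1, which is false.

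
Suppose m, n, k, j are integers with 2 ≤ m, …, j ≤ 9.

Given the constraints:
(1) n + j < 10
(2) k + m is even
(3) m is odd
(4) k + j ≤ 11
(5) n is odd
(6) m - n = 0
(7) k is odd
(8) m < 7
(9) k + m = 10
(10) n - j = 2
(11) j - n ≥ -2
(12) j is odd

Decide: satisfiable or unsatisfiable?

Satisfiable

One satisfying assignment is m = 5, n = 5, k = 5, j = 3.
For the less obvious constraints — constraint 1: n + j = 8; constraint 4: k + j = 8; constraint 6: m - n = 0 — and the others hold by inspection.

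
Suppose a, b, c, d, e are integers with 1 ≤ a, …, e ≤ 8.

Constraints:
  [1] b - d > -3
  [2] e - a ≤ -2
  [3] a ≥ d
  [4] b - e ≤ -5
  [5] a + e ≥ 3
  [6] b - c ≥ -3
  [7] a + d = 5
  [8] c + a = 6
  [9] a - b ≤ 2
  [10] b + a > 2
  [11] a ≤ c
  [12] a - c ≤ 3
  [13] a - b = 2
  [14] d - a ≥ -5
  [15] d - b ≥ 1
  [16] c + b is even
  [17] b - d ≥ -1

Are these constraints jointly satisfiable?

Constraints 2, 4, 14, and 17 give e − b ≥ 5, b − d ≥ -1, d − a ≥ -5, a − e ≥ 2.
Adding all 4 inequalities: the left sides telescope to 0, and the right sides sum to 5 + (-1) + (-5) + 2 = 1. So 0 ≥ 1, which is false.

Unsatisfiable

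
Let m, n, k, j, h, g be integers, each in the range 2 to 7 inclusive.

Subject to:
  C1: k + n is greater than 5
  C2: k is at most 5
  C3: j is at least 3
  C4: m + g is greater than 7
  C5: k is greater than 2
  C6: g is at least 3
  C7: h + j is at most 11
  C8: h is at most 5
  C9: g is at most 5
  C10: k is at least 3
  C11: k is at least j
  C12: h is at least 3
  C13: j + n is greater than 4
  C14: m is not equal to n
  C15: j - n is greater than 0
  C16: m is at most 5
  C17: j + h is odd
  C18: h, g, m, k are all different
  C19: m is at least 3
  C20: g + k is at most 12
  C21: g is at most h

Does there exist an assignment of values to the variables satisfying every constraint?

Unsatisfiable

Constraints 2, 6, 8, 9, 10, 12, 16, and 19 confine each of h, g, m, k to the 3 values {3, …, 5}.
Constraint 18 requires all 4 of them to be distinct, but only 3 values are available — impossible by the pigeonhole principle.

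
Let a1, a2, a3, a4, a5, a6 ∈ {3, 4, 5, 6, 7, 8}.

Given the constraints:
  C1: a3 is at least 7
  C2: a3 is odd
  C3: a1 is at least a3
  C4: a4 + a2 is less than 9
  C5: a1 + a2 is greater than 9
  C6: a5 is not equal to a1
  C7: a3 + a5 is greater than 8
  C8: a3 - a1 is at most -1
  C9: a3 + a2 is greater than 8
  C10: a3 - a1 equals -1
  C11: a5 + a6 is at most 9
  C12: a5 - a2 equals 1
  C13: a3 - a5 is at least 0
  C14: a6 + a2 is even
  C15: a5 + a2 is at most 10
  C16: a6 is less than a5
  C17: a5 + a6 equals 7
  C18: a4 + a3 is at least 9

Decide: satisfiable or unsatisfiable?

The assignment a1 = 8, a2 = 3, a3 = 7, a4 = 3, a5 = 4, a6 = 3 works:
  constraint 4 holds since a4 + a2 = 6.
  constraint 5 holds since a1 + a2 = 11.
  constraint 7 holds since a3 + a5 = 11.
The rest check out directly.

Satisfiable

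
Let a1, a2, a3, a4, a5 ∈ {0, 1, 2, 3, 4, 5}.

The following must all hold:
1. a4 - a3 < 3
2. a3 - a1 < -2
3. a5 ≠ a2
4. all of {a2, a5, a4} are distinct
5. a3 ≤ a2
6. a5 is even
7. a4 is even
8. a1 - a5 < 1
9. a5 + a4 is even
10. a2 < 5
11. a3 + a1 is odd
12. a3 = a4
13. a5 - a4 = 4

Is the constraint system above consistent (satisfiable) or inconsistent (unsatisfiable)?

Take a1 = 3, a2 = 1, a3 = 0, a4 = 0, a5 = 4. Then constraint 1: a4 - a3 = 0; constraint 2: a3 - a1 = -3; constraint 8: a1 - a5 = -1, and every other listed constraint is also met.

Satisfiable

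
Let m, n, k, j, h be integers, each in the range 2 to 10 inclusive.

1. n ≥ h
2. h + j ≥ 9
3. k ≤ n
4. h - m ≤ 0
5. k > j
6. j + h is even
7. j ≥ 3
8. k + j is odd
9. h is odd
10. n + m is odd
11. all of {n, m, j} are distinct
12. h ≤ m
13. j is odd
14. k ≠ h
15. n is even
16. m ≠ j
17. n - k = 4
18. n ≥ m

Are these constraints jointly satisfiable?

Satisfiable

Try m = 7, n = 10, k = 6, j = 5, h = 7.
Check constraint 2: h + j = 12; constraint 4: h - m = 0; constraint 17: n - k = 4. The remaining constraints are straightforward to verify.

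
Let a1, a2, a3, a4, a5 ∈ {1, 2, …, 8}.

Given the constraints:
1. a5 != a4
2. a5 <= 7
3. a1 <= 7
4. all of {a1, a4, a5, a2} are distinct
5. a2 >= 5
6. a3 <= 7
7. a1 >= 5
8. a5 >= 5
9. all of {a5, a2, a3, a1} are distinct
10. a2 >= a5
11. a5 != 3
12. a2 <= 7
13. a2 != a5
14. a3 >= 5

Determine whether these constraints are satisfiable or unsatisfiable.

Unsatisfiable

Constraints 2, 3, 5, 6, 7, 8, 12, and 14 confine each of a5, a2, a3, a1 to the 3 values {5, …, 7}.
Constraint 9 requires all 4 of them to be distinct, but only 3 values are available — impossible by the pigeonhole principle.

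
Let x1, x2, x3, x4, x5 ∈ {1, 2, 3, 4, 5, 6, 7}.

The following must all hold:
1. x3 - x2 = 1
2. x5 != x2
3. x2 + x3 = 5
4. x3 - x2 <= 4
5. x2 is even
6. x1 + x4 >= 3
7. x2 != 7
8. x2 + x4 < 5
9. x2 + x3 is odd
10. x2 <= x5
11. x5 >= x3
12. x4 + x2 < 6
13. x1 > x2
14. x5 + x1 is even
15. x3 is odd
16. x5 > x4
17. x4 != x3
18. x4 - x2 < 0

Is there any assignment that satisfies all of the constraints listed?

One satisfying assignment is x1 = 5, x2 = 2, x3 = 3, x4 = 1, x5 = 7.
For the less obvious constraints — constraint 1: x3 - x2 = 1; constraint 3: x2 + x3 = 5; constraint 4: x3 - x2 = 1 — and the others hold by inspection.

Satisfiable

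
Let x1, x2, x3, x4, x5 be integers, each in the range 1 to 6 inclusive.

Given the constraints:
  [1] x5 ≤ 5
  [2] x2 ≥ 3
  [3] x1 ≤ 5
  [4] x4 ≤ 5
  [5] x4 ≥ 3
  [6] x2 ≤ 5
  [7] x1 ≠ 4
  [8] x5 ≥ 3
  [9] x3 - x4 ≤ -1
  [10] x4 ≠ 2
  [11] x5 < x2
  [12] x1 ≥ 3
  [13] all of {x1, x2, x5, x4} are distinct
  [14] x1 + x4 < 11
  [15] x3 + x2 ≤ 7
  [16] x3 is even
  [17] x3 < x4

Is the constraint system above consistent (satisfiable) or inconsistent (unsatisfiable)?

Constraints 1, 2, 3, 4, 5, 6, 8, and 12 confine each of x1, x2, x5, x4 to the 3 values {3, …, 5}.
Constraint 13 requires all 4 of them to be distinct, but only 3 values are available — impossible by the pigeonhole principle.

Unsatisfiable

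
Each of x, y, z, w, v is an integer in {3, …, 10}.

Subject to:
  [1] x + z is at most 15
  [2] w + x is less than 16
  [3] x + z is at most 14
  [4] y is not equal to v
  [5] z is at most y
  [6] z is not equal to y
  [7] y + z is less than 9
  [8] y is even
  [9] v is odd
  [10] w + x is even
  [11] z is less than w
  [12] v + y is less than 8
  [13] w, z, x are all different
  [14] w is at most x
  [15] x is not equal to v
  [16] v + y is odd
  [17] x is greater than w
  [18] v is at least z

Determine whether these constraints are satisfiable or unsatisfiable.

Satisfiable

Setting (x, y, z, w, v) = (10, 4, 3, 4, 3) satisfies everything: constraint 1: x + z = 13; constraint 2: w + x = 14, and the others follow.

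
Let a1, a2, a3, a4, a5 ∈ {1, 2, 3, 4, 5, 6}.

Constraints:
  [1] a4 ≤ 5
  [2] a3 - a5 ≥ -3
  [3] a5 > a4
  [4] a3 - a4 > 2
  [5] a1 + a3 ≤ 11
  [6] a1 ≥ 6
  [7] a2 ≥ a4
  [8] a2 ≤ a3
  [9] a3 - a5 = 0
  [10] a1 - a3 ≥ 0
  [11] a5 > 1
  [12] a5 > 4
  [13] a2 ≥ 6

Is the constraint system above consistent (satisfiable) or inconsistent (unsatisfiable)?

Unsatisfiable

From constraint 6: a1 ≥ 6. From constraints 8 and 13: a3 ≥ a2 ≥ 6. Hence a1 + a3 ≥ 12. But constraint 5 requires a1 + a3 ≤ 11, and 11 < 12. Contradiction.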